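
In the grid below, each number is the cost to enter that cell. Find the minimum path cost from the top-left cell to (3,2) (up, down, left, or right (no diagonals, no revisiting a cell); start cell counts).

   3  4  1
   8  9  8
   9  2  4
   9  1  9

28

Take [0,0] -> [0,1] -> [1,1] -> [2,1] -> [3,1] -> [3,2] for a total of 3 + 4 + 9 + 2 + 1 + 9 = 28.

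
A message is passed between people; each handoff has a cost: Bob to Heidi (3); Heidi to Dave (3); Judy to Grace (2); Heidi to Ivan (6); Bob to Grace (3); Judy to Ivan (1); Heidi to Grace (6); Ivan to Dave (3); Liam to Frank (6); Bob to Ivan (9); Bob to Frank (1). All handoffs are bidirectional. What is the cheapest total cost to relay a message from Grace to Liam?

A few of the Grace→Liam routes:
Grace-Heidi-Bob-Frank-Liam: 6 + 3 + 1 + 6 = 16
Grace-Judy-Ivan-Heidi-Bob-Frank-Liam: 2 + 1 + 6 + 3 + 1 + 6 = 19
Grace-Judy-Ivan-Dave-Heidi-Bob-Frank-Liam: 2 + 1 + 3 + 3 + 3 + 1 + 6 = 19
Grace-Bob-Frank-Liam: 3 + 1 + 6 = 10
The minimum is 10.

10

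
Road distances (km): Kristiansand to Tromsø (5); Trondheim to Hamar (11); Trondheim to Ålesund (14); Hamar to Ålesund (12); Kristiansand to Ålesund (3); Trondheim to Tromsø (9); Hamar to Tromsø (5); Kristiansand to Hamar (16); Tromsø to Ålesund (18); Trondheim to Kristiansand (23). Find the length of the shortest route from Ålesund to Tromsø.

A few of the Ålesund→Tromsø routes:
Ålesund → Kristiansand → Tromsø: 3 + 5 = 8
Ålesund → Hamar → Tromsø: 12 + 5 = 17
Ålesund → Tromsø: 18
The minimum is 8 km.

8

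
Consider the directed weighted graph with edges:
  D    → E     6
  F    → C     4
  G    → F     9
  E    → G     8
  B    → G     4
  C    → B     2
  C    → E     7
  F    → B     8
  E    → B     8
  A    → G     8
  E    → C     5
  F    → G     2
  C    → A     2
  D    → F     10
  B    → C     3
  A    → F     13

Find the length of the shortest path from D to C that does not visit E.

14

Candidate routes:
D-F-B-C: 10 + 8 + 3 = 21
D-F-C: 10 + 4 = 14
Shortest: 14.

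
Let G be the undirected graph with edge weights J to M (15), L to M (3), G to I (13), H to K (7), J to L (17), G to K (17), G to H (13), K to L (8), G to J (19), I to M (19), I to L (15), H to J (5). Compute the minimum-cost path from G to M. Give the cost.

Some routes from G to M:
G-K-L-M: 17 + 8 + 3 = 28
G-H-K-L-M: 13 + 7 + 8 + 3 = 31
G-I-L-M: 13 + 15 + 3 = 31
The minimum is 28.

28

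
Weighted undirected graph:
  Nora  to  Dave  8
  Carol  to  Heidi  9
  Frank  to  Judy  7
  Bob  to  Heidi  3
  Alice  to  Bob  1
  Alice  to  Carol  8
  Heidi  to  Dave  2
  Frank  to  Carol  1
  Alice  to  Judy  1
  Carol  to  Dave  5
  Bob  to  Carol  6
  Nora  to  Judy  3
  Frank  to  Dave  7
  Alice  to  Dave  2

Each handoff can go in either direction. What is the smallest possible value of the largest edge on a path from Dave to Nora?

Comparing a few candidate routes:
Dave -> Alice -> Judy -> Nora: max(2, 1, 3) = 3
Dave -> Heidi -> Bob -> Alice -> Judy -> Nora: max(2, 3, 1, 1, 3) = 3
Dave -> Carol -> Bob -> Alice -> Judy -> Nora: max(5, 6, 1, 1, 3) = 6
Best route has worst link 3.

3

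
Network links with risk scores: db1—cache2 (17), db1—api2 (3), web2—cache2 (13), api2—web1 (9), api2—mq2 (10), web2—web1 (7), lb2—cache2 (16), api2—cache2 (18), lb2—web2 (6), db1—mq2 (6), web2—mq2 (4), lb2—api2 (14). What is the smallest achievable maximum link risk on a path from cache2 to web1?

Checking several routes:
cache2-lb2-web2-mq2-db1-api2-web1: max(16, 6, 4, 6, 3, 9) = 16
cache2-lb2-web2-mq2-api2-web1: max(16, 6, 4, 10, 9) = 16
cache2-web2-mq2-api2-web1: max(13, 4, 10, 9) = 13
cache2-web2-lb2-api2-web1: max(13, 6, 14, 9) = 14
cache2-web2-mq2-db1-api2-web1: max(13, 4, 6, 3, 9) = 13
cache2-web2-web1: max(13, 7) = 13
The minimum achievable maximum is 13.

13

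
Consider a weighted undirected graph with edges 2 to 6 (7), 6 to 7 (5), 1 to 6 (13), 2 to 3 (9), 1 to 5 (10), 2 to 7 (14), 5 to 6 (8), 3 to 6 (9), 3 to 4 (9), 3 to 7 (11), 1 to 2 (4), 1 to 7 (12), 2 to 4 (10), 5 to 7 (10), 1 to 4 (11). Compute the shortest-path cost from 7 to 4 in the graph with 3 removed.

Checking several routes:
7-6-2-4: 5 + 7 + 10 = 22
7-2-4: 14 + 10 = 24
7-1-4: 12 + 11 = 23
7-1-2-4: 12 + 4 + 10 = 26
Shortest: 22.

22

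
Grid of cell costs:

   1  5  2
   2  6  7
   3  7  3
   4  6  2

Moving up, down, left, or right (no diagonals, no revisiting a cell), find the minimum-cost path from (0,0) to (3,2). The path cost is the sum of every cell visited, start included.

18

Best path: [0,0] [1,0] [2,0] [2,1] [2,2] [3,2]
Cost: 1 + 2 + 3 + 7 + 3 + 2 = 18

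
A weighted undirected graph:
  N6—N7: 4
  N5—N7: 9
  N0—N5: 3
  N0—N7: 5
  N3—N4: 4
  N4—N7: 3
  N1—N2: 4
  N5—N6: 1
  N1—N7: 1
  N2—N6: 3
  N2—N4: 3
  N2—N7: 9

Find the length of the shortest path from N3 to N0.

Checking several routes:
N3 → N4 → N2 → N1 → N7 → N0: 4 + 3 + 4 + 1 + 5 = 17
N3 → N4 → N7 → N1 → N2 → N6 → N5 → N0: 4 + 3 + 1 + 4 + 3 + 1 + 3 = 19
N3 → N4 → N7 → N0: 4 + 3 + 5 = 12
N3 → N4 → N2 → N6 → N5 → N0: 4 + 3 + 3 + 1 + 3 = 14
N3 → N4 → N7 → N5 → N0: 4 + 3 + 9 + 3 = 19
N3 → N4 → N7 → N6 → N5 → N0: 4 + 3 + 4 + 1 + 3 = 15
Best route has total 12.

12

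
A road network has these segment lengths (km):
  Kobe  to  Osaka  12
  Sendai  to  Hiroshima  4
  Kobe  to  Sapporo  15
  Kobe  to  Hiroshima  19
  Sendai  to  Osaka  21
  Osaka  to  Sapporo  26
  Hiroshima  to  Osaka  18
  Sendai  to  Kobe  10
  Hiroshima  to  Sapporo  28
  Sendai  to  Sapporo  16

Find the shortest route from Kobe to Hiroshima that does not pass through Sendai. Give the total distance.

Candidate routes:
Kobe-Osaka-Sapporo-Hiroshima: 12 + 26 + 28 = 66
Kobe-Sapporo-Osaka-Hiroshima: 15 + 26 + 18 = 59
Kobe-Hiroshima: 19
Kobe-Sapporo-Hiroshima: 15 + 28 = 43
Kobe-Osaka-Hiroshima: 12 + 18 = 30
Shortest: 19 km.

19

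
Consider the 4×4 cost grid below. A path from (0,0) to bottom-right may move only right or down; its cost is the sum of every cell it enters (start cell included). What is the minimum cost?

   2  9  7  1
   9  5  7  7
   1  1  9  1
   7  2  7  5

Path (0,0) -> (1,0) -> (2,0) -> (2,1) -> (3,1) -> (3,2) -> (3,3): 2 + 9 + 1 + 1 + 2 + 7 + 5 = 27.
For comparison, the top-then-right route costs 32.

27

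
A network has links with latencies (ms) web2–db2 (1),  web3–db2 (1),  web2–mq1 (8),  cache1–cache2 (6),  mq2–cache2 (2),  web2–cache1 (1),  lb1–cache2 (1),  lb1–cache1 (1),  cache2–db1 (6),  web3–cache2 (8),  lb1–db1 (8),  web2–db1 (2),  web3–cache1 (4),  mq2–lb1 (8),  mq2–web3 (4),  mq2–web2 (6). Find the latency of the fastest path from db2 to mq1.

9

Checking several routes:
db2-web3-mq2-web2-mq1: 1 + 4 + 6 + 8 = 19
db2-web3-mq2-cache2-lb1-cache1-web2-mq1: 1 + 4 + 2 + 1 + 1 + 1 + 8 = 18
db2-web2-mq1: 1 + 8 = 9
db2-web3-cache1-web2-mq1: 1 + 4 + 1 + 8 = 14
Best route has total 9 ms.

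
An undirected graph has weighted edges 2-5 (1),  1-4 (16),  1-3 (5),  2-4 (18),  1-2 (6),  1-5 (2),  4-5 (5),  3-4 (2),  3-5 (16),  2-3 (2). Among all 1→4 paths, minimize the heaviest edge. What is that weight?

A few of the 1→4 routes:
1→3→2→5→4: max(5, 2, 1, 5) = 5
1→5→2→3→4: max(2, 1, 2, 2) = 2
1→2→3→4: max(6, 2, 2) = 6
1→3→4: max(5, 2) = 5
1→2→5→4: max(6, 1, 5) = 6
1→5→4: max(2, 5) = 5
Best route has worst link 2.

2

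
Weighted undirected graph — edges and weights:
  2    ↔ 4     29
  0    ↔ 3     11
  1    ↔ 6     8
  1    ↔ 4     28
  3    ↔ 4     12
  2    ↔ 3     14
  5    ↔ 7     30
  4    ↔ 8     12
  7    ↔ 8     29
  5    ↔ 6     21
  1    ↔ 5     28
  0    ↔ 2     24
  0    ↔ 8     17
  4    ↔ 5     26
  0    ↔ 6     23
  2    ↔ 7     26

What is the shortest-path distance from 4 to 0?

Checking several routes:
4 → 8 → 0: 12 + 17 = 29
4 → 3 → 0: 12 + 11 = 23
4 → 3 → 2 → 0: 12 + 14 + 24 = 50
The minimum is 23.

23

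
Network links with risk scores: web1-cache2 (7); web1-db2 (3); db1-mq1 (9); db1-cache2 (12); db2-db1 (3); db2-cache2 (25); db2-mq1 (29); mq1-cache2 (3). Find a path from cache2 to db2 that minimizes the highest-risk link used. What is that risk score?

Some routes from cache2 to db2:
cache2→web1→db2: max(7, 3) = 7
cache2→mq1→db1→db2: max(3, 9, 3) = 9
cache2→db1→db2: max(12, 3) = 12
The minimum achievable maximum is 7.

7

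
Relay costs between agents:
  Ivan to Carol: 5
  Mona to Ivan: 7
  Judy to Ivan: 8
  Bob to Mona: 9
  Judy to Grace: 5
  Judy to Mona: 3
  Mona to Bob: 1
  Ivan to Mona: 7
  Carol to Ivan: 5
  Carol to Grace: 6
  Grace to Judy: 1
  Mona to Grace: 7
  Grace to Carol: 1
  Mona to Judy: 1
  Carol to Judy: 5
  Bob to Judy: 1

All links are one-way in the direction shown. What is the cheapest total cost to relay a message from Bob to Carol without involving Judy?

17

Routes from Bob to Carol avoiding Judy:
Bob-Mona-Grace-Carol: 9 + 7 + 1 = 17
Bob-Mona-Ivan-Carol: 9 + 7 + 5 = 21
Best route has total 17.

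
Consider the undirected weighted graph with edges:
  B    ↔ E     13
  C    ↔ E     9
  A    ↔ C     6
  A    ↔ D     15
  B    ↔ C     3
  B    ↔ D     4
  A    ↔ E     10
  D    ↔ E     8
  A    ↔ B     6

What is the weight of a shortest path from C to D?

Comparing a few candidate routes:
C -> B -> D: 3 + 4 = 7
C -> A -> B -> D: 6 + 6 + 4 = 16
C -> A -> D: 6 + 15 = 21
C -> E -> D: 9 + 8 = 17
Best route has total 7.

7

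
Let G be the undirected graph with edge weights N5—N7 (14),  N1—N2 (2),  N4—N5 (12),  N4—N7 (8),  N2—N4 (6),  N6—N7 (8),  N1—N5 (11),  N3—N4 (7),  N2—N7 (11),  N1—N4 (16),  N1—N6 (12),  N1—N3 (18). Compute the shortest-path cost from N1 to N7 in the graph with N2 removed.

Checking several routes:
N1 - N6 - N7: 12 + 8 = 20
N1 - N5 - N7: 11 + 14 = 25
N1 - N4 - N7: 16 + 8 = 24
The minimum is 20.

20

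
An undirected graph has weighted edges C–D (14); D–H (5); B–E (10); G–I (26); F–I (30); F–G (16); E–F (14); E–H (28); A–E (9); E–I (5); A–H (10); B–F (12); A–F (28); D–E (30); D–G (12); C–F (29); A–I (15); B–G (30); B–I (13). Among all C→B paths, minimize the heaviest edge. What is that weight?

14

Comparing a few candidate routes:
C -> D -> H -> A -> E -> F -> B: max(14, 5, 10, 9, 14, 12) = 14
C -> D -> H -> A -> E -> B: max(14, 5, 10, 9, 10) = 14
C -> D -> H -> A -> E -> I -> B: max(14, 5, 10, 9, 5, 13) = 14
Best route has worst link 14.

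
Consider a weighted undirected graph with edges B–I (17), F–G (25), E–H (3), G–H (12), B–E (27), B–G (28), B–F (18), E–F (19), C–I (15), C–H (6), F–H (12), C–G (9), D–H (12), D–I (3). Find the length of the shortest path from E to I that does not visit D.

Some routes from E to I avoiding D:
E -> H -> G -> C -> I: 3 + 12 + 9 + 15 = 39
E -> F -> H -> C -> I: 19 + 12 + 6 + 15 = 52
E -> H -> F -> B -> I: 3 + 12 + 18 + 17 = 50
E -> B -> I: 27 + 17 = 44
E -> H -> C -> I: 3 + 6 + 15 = 24
The minimum is 24.

24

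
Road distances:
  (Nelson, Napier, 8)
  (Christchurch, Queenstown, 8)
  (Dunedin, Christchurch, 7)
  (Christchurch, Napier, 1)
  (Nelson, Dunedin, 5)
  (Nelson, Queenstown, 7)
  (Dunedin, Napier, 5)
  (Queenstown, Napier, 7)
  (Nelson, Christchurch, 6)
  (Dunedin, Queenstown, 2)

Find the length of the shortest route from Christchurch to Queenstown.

8

Comparing a few candidate routes:
Christchurch - Napier - Queenstown: 1 + 7 = 8
Christchurch - Napier - Dunedin - Queenstown: 1 + 5 + 2 = 8
Christchurch - Queenstown: 8
The minimum is 8.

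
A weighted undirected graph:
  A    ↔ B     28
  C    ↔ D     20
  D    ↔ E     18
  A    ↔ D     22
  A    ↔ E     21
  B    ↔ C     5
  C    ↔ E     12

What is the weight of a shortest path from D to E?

18

Paths from D to E:
D→C→E: 20 + 12 = 32
D→C→B→A→E: 20 + 5 + 28 + 21 = 74
D→E: 18
D→A→E: 22 + 21 = 43
D→A→B→C→E: 22 + 28 + 5 + 12 = 67
The minimum is 18.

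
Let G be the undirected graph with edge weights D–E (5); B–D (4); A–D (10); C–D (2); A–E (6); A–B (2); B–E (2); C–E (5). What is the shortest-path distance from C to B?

6

Comparing a few candidate routes:
C→D→A→B: 2 + 10 + 2 = 14
C→D→B: 2 + 4 = 6
C→D→E→B: 2 + 5 + 2 = 9
C→E→B: 5 + 2 = 7
C→E→A→B: 5 + 6 + 2 = 13
The minimum is 6.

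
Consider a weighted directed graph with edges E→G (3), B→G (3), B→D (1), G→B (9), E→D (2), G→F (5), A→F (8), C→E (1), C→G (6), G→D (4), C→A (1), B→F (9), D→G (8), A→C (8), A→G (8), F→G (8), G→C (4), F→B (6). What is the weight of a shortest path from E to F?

A few of the E→F routes:
E→D→G→F: 2 + 8 + 5 = 15
E→G→F: 3 + 5 = 8
E→G→C→A→F: 3 + 4 + 1 + 8 = 16
Shortest: 8.

8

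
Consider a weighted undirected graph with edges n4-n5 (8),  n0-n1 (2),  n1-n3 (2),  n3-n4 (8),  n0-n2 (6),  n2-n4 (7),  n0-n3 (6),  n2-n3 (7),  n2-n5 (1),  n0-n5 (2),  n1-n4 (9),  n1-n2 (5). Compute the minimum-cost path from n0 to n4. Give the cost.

10

Checking several routes:
n0→n5→n2→n4: 2 + 1 + 7 = 10
n0→n5→n4: 2 + 8 = 10
n0→n1→n4: 2 + 9 = 11
Shortest: 10.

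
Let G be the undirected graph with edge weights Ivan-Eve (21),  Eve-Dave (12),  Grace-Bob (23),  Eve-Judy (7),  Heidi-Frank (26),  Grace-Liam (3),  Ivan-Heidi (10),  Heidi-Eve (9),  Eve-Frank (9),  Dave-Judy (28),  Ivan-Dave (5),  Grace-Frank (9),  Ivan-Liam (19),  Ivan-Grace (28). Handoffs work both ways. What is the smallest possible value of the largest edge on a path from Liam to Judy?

9

Checking several routes:
Liam - Ivan - Dave - Eve - Judy: max(19, 5, 12, 7) = 19
Liam - Ivan - Eve - Judy: max(19, 21, 7) = 21
Liam - Ivan - Heidi - Eve - Judy: max(19, 10, 9, 7) = 19
Liam - Grace - Frank - Eve - Judy: max(3, 9, 9, 7) = 9
Liam - Ivan - Heidi - Frank - Eve - Judy: max(19, 10, 26, 9, 7) = 26
Best route has worst link 9.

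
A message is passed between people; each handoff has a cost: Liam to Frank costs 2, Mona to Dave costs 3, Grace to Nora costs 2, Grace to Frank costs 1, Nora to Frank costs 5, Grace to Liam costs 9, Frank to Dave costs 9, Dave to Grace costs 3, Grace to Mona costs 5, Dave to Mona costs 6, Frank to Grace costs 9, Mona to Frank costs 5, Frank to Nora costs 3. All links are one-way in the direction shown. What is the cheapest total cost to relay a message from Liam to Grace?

Routes from Liam to Grace:
Liam-Frank-Grace: 2 + 9 = 11
Liam-Frank-Dave-Grace: 2 + 9 + 3 = 14
Best route has total 11.

11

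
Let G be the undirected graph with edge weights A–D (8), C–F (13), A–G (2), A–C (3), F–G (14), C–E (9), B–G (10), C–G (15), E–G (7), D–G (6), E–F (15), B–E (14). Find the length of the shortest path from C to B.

15

Comparing a few candidate routes:
C-A-G-E-B: 3 + 2 + 7 + 14 = 26
C-E-B: 9 + 14 = 23
C-A-G-B: 3 + 2 + 10 = 15
C-G-B: 15 + 10 = 25
C-E-G-B: 9 + 7 + 10 = 26
Shortest: 15.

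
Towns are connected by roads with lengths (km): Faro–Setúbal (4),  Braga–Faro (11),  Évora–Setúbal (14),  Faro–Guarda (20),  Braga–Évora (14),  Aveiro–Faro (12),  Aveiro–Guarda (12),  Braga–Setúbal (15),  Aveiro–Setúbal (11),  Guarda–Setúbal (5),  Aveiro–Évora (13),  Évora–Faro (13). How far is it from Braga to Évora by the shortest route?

14

Some routes from Braga to Évora:
Braga -> Évora: 14
Braga -> Faro -> Setúbal -> Évora: 11 + 4 + 14 = 29
Braga -> Faro -> Évora: 11 + 13 = 24
The minimum is 14 km.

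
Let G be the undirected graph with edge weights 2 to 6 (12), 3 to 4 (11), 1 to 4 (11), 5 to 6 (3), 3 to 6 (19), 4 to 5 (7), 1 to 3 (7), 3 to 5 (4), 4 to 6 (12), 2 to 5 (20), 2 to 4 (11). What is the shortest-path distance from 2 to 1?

22

Checking several routes:
2 -> 4 -> 5 -> 3 -> 1: 11 + 7 + 4 + 7 = 29
2 -> 4 -> 3 -> 1: 11 + 11 + 7 = 29
2 -> 6 -> 5 -> 3 -> 1: 12 + 3 + 4 + 7 = 26
2 -> 4 -> 1: 11 + 11 = 22
The minimum is 22.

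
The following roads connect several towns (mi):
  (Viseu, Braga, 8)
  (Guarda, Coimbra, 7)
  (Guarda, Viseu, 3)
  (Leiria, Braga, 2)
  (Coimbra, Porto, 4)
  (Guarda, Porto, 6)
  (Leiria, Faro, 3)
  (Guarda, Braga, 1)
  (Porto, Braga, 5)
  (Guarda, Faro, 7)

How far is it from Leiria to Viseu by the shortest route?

Some routes from Leiria to Viseu:
Leiria -> Faro -> Guarda -> Viseu: 3 + 7 + 3 = 13
Leiria -> Braga -> Viseu: 2 + 8 = 10
Leiria -> Braga -> Guarda -> Viseu: 2 + 1 + 3 = 6
Leiria -> Braga -> Porto -> Guarda -> Viseu: 2 + 5 + 6 + 3 = 16
Leiria -> Braga -> Porto -> Coimbra -> Guarda -> Viseu: 2 + 5 + 4 + 7 + 3 = 21
Leiria -> Faro -> Guarda -> Braga -> Viseu: 3 + 7 + 1 + 8 = 19
Shortest: 6 mi.

6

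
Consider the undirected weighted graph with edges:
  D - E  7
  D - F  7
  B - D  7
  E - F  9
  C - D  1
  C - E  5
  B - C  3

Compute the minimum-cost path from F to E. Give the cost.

9

Checking several routes:
F -> D -> C -> E: 7 + 1 + 5 = 13
F -> E: 9
F -> D -> E: 7 + 7 = 14
Shortest: 9.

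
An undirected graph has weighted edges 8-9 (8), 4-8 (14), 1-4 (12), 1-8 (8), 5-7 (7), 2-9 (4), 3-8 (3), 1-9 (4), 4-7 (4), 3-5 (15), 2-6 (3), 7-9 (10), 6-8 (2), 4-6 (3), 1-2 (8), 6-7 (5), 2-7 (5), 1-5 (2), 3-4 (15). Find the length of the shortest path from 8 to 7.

Checking several routes:
8-6-4-7: 2 + 3 + 4 = 9
8-9-2-7: 8 + 4 + 5 = 17
8-1-5-7: 8 + 2 + 7 = 17
8-6-2-7: 2 + 3 + 5 = 10
8-6-7: 2 + 5 = 7
8-4-7: 14 + 4 = 18
Shortest: 7.

7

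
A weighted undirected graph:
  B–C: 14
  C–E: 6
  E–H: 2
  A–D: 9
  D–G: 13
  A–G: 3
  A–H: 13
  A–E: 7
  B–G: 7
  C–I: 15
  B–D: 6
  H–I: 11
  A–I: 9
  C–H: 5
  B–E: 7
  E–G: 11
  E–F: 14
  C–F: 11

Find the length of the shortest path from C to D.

Comparing a few candidate routes:
C -> B -> D: 14 + 6 = 20
C -> H -> A -> D: 5 + 13 + 9 = 27
C -> E -> B -> D: 6 + 7 + 6 = 19
C -> E -> A -> D: 6 + 7 + 9 = 22
C -> H -> E -> B -> D: 5 + 2 + 7 + 6 = 20
C -> H -> E -> A -> D: 5 + 2 + 7 + 9 = 23
The minimum is 19.

19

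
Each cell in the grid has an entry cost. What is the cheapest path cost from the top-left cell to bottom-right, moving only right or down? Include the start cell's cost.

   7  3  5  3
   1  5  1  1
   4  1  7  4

One optimal route is [0,0] → [1,0] → [1,1] → [1,2] → [1,3] → [2,3].
Its cost is 7 + 1 + 5 + 1 + 1 + 4 = 19.

19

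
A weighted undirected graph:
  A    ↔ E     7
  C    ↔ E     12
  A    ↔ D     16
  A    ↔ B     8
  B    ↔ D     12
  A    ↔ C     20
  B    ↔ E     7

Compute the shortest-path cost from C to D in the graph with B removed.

35

Candidate routes:
C -> A -> D: 20 + 16 = 36
C -> E -> A -> D: 12 + 7 + 16 = 35
Shortest: 35.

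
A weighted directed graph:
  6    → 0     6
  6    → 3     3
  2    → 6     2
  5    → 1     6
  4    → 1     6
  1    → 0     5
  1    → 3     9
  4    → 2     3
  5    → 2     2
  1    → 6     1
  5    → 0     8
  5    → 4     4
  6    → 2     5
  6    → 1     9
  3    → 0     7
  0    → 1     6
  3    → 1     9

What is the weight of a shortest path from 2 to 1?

11

Paths from 2 to 1:
2→6→0→1: 2 + 6 + 6 = 14
2→6→1: 2 + 9 = 11
2→6→3→1: 2 + 3 + 9 = 14
2→6→3→0→1: 2 + 3 + 7 + 6 = 18
Best route has total 11.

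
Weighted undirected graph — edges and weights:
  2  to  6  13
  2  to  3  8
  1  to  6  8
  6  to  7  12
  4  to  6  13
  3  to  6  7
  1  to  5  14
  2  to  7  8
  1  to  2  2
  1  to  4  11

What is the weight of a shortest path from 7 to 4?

21

Checking several routes:
7 - 6 - 1 - 4: 12 + 8 + 11 = 31
7 - 2 - 1 - 4: 8 + 2 + 11 = 21
7 - 6 - 4: 12 + 13 = 25
The minimum is 21.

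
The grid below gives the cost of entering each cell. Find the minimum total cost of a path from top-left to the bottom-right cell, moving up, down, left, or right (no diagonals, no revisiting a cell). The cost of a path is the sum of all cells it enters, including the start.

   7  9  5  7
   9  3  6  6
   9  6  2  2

29

Path (0,0) -> (0,1) -> (1,1) -> (1,2) -> (2,2) -> (2,3): 7 + 9 + 3 + 6 + 2 + 2 = 29.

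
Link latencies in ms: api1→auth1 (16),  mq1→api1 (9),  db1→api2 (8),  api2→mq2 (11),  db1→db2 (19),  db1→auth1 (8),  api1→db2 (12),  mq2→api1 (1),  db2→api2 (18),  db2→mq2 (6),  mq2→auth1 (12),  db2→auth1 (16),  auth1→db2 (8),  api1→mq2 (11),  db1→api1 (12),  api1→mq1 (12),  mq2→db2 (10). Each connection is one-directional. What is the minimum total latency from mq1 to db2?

21

Comparing a few candidate routes:
mq1→api1→mq2→db2: 9 + 11 + 10 = 30
mq1→api1→auth1→db2: 9 + 16 + 8 = 33
mq1→api1→db2: 9 + 12 = 21
Best route has total 21 ms.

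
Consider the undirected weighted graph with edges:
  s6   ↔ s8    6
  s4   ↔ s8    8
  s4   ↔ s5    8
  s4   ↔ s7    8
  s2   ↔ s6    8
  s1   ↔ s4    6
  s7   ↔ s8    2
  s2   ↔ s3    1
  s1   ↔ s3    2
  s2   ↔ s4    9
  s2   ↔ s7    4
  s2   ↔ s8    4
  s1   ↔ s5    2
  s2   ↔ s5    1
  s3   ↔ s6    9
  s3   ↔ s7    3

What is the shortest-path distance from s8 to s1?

Checking several routes:
s8 → s2 → s3 → s1: 4 + 1 + 2 = 7
s8 → s7 → s3 → s1: 2 + 3 + 2 = 7
s8 → s2 → s5 → s1: 4 + 1 + 2 = 7
Best route has total 7.

7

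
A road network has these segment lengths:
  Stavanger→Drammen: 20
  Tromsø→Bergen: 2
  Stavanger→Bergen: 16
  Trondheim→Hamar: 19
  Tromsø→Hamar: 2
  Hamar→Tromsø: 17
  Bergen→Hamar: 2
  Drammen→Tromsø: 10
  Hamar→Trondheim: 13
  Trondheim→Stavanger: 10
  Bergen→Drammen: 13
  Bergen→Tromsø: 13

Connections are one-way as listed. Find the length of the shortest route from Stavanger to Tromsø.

29

Some routes from Stavanger to Tromsø:
Stavanger→Drammen→Tromsø: 20 + 10 = 30
Stavanger→Bergen→Tromsø: 16 + 13 = 29
Stavanger→Bergen→Hamar→Tromsø: 16 + 2 + 17 = 35
Best route has total 29.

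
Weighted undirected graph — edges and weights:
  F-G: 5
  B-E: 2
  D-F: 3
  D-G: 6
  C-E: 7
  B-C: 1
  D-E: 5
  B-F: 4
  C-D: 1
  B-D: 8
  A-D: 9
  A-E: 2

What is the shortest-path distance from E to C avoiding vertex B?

6

Candidate routes:
E -> D -> C: 5 + 1 = 6
E -> A -> D -> C: 2 + 9 + 1 = 12
E -> C: 7
Shortest: 6.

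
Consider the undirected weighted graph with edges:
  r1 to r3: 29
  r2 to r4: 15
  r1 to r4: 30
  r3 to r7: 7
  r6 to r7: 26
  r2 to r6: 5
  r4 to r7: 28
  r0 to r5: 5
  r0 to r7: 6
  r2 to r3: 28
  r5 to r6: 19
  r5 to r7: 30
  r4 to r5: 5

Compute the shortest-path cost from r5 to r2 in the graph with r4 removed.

24

Checking several routes:
r5→r0→r7→r6→r2: 5 + 6 + 26 + 5 = 42
r5→r7→r6→r2: 30 + 26 + 5 = 61
r5→r0→r7→r3→r2: 5 + 6 + 7 + 28 = 46
r5→r6→r2: 19 + 5 = 24
The minimum is 24.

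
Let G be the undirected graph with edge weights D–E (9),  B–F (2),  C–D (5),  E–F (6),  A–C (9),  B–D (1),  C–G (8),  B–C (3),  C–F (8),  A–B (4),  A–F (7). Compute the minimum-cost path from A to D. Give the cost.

5

Comparing a few candidate routes:
A -> B -> C -> D: 4 + 3 + 5 = 12
A -> B -> D: 4 + 1 = 5
A -> F -> B -> D: 7 + 2 + 1 = 10
Shortest: 5.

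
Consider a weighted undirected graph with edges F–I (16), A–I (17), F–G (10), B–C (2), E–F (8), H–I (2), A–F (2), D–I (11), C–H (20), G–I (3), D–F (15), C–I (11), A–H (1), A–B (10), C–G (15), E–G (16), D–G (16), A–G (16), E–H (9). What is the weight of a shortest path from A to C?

12

Comparing a few candidate routes:
A→B→C: 10 + 2 = 12
A→H→C: 1 + 20 = 21
A→F→G→C: 2 + 10 + 15 = 27
A→F→G→I→C: 2 + 10 + 3 + 11 = 26
A→H→I→G→C: 1 + 2 + 3 + 15 = 21
A→H→I→C: 1 + 2 + 11 = 14
The minimum is 12.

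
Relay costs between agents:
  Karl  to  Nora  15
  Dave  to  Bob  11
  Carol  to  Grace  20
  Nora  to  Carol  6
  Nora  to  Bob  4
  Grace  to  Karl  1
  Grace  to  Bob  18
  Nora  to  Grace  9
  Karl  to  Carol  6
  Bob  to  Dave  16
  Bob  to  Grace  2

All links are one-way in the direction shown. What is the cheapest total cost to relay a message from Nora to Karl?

7

Candidate routes:
Nora - Grace - Karl: 9 + 1 = 10
Nora - Carol - Grace - Karl: 6 + 20 + 1 = 27
Nora - Bob - Grace - Karl: 4 + 2 + 1 = 7
The minimum is 7.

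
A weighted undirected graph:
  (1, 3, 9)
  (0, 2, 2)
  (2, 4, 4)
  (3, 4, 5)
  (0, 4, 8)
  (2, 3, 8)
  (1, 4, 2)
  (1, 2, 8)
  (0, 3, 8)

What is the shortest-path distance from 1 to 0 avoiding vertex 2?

Paths from 1 to 0 avoiding 2:
1→4→0: 2 + 8 = 10
1→4→3→0: 2 + 5 + 8 = 15
1→3→0: 9 + 8 = 17
1→3→4→0: 9 + 5 + 8 = 22
Shortest: 10.

10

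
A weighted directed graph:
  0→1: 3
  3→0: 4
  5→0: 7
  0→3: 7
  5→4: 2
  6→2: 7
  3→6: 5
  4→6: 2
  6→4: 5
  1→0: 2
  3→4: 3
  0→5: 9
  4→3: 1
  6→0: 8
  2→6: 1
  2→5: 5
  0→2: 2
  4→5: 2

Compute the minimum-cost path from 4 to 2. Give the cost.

Checking several routes:
4-3-0-2: 1 + 4 + 2 = 7
4-5-0-2: 2 + 7 + 2 = 11
4-6-0-2: 2 + 8 + 2 = 12
4-6-2: 2 + 7 = 9
4-3-6-2: 1 + 5 + 7 = 13
Shortest: 7.

7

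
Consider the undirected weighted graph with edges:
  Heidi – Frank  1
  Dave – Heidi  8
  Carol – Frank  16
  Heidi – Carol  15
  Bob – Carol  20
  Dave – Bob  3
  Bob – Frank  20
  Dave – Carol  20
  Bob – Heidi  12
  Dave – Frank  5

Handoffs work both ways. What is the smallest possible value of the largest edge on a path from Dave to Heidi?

Checking several routes:
Dave-Frank-Heidi: max(5, 1) = 5
Dave-Heidi: max(8) = 8
Dave-Bob-Heidi: max(3, 12) = 12
Smallest bottleneck: 5.

5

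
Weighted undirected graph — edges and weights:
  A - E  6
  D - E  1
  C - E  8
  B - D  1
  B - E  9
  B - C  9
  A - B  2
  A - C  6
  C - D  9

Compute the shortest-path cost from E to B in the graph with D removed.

Some routes from E to B avoiding D:
E - B: 9
E - C - A - B: 8 + 6 + 2 = 16
E - C - B: 8 + 9 = 17
E - A - B: 6 + 2 = 8
The minimum is 8.

8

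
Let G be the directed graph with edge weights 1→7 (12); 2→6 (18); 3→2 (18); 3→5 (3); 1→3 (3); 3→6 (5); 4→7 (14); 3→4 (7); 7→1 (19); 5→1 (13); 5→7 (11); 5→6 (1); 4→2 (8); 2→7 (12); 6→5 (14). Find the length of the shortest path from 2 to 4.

Routes from 2 to 4:
2-7-1-3-4: 12 + 19 + 3 + 7 = 41
2-6-5-1-3-4: 18 + 14 + 13 + 3 + 7 = 55
2-6-5-7-1-3-4: 18 + 14 + 11 + 19 + 3 + 7 = 72
Best route has total 41.

41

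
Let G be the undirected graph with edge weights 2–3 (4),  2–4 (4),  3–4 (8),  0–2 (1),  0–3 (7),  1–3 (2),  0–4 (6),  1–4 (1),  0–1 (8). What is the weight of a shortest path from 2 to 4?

4

A few of the 2→4 routes:
2 → 0 → 3 → 1 → 4: 1 + 7 + 2 + 1 = 11
2 → 3 → 1 → 4: 4 + 2 + 1 = 7
2 → 3 → 4: 4 + 8 = 12
2 → 0 → 1 → 4: 1 + 8 + 1 = 10
2 → 4: 4
2 → 0 → 4: 1 + 6 = 7
Shortest: 4.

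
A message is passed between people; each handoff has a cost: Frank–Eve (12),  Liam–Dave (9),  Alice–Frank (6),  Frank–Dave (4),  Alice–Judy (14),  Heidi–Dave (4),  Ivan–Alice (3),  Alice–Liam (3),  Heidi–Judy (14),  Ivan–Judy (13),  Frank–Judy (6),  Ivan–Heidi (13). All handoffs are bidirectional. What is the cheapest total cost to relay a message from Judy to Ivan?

A few of the Judy→Ivan routes:
Judy-Heidi-Ivan: 14 + 13 = 27
Judy-Frank-Dave-Liam-Alice-Ivan: 6 + 4 + 9 + 3 + 3 = 25
Judy-Alice-Ivan: 14 + 3 = 17
Judy-Frank-Alice-Ivan: 6 + 6 + 3 = 15
Judy-Ivan: 13
Judy-Frank-Dave-Heidi-Ivan: 6 + 4 + 4 + 13 = 27
The minimum is 13.

13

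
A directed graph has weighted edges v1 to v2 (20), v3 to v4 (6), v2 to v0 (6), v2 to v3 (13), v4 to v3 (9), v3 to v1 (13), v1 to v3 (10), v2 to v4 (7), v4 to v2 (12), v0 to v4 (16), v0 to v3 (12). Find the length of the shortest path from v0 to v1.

Paths from v0 to v1:
v0 → v3 → v1: 12 + 13 = 25
v0 → v4 → v2 → v3 → v1: 16 + 12 + 13 + 13 = 54
v0 → v4 → v3 → v1: 16 + 9 + 13 = 38
The minimum is 25.

25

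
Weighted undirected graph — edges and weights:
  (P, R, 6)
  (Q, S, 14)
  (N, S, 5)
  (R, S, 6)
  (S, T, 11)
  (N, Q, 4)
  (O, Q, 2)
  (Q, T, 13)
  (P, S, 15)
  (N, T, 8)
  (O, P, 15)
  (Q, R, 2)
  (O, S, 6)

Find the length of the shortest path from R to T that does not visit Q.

Routes from R to T avoiding Q:
R→S→N→T: 6 + 5 + 8 = 19
R→P→O→S→N→T: 6 + 15 + 6 + 5 + 8 = 40
R→P→S→T: 6 + 15 + 11 = 32
R→P→O→S→T: 6 + 15 + 6 + 11 = 38
R→S→T: 6 + 11 = 17
R→P→S→N→T: 6 + 15 + 5 + 8 = 34
The minimum is 17.

17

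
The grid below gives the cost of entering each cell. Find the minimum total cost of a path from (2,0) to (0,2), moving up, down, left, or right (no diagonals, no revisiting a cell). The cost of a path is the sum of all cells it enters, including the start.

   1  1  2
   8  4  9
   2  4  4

13

One optimal route is (2,0) (2,1) (1,1) (0,1) (0,2).
Its cost is 2 + 4 + 4 + 1 + 2 = 13.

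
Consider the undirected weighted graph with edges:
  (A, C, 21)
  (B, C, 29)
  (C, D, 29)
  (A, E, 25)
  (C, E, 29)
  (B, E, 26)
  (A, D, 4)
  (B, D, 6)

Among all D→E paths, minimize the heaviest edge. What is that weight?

Checking several routes:
D -> A -> E: max(4, 25) = 25
D -> C -> B -> E: max(29, 29, 26) = 29
D -> B -> C -> A -> E: max(6, 29, 21, 25) = 29
D -> B -> E: max(6, 26) = 26
D -> C -> E: max(29, 29) = 29
D -> C -> A -> E: max(29, 21, 25) = 29
The minimum achievable maximum is 25.

25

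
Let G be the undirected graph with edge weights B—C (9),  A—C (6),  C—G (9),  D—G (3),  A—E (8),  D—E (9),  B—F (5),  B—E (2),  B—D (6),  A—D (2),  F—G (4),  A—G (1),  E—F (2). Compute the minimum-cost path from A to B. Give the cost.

8

Comparing a few candidate routes:
A -> G -> D -> B: 1 + 3 + 6 = 10
A -> G -> F -> E -> B: 1 + 4 + 2 + 2 = 9
A -> D -> B: 2 + 6 = 8
The minimum is 8.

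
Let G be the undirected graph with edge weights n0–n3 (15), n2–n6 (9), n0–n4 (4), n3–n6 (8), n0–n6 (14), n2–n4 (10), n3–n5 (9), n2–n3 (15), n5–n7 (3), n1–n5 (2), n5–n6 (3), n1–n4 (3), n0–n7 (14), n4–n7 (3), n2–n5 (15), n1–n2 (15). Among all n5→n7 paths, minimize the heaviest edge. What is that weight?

A few of the n5→n7 routes:
n5-n3-n6-n2-n4-n7: max(9, 8, 9, 10, 3) = 10
n5-n1-n4-n7: max(2, 3, 3) = 3
n5-n6-n0-n7: max(3, 14, 14) = 14
n5-n6-n0-n4-n7: max(3, 14, 4, 3) = 14
n5-n7: max(3) = 3
n5-n6-n2-n4-n7: max(3, 9, 10, 3) = 10
Best route has worst link 3.

3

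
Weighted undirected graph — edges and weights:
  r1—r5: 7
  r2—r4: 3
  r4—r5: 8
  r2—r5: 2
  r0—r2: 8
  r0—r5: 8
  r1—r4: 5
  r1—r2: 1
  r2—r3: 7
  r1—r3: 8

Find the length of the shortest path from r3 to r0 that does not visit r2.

Paths from r3 to r0 avoiding r2:
r3 -> r1 -> r4 -> r5 -> r0: 8 + 5 + 8 + 8 = 29
r3 -> r1 -> r5 -> r0: 8 + 7 + 8 = 23
The minimum is 23.

23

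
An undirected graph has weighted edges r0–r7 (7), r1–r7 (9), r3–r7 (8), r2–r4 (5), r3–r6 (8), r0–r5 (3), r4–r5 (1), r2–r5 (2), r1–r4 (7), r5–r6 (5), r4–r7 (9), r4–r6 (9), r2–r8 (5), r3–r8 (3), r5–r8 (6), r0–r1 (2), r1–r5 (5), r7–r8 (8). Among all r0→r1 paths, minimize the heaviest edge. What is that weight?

A few of the r0→r1 routes:
r0→r5→r1: max(3, 5) = 5
r0→r1: max(2) = 2
r0→r5→r8→r2→r4→r1: max(3, 6, 5, 5, 7) = 7
r0→r5→r2→r4→r1: max(3, 2, 5, 7) = 7
r0→r5→r4→r1: max(3, 1, 7) = 7
Smallest bottleneck: 2.

2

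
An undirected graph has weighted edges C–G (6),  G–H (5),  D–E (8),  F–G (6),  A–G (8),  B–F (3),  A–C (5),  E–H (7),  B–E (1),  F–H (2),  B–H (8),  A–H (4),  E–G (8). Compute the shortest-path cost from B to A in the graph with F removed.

Comparing a few candidate routes:
B→H→A: 8 + 4 = 12
B→E→G→A: 1 + 8 + 8 = 17
B→E→H→A: 1 + 7 + 4 = 12
The minimum is 12.

12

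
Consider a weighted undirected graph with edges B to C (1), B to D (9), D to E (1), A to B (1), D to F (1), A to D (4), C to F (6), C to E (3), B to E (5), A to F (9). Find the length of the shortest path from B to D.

5

A few of the B→D routes:
B → A → D: 1 + 4 = 5
B → D: 9
B → C → F → D: 1 + 6 + 1 = 8
B → A → F → D: 1 + 9 + 1 = 11
B → C → E → D: 1 + 3 + 1 = 5
B → E → D: 5 + 1 = 6
The minimum is 5.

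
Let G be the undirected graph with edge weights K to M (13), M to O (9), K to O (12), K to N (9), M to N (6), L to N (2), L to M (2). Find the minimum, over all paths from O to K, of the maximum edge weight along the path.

9

Some routes from O to K:
O → M → N → K: max(9, 6, 9) = 9
O → M → L → N → K: max(9, 2, 2, 9) = 9
O → K: max(12) = 12
Best route has worst link 9.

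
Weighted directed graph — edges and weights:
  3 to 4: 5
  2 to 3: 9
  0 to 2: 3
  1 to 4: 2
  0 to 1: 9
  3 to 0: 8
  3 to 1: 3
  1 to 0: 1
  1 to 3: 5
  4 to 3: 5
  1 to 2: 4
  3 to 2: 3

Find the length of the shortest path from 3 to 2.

A few of the 3→2 routes:
3 → 1 → 0 → 2: 3 + 1 + 3 = 7
3 → 2: 3
3 → 1 → 2: 3 + 4 = 7
Shortest: 3.

3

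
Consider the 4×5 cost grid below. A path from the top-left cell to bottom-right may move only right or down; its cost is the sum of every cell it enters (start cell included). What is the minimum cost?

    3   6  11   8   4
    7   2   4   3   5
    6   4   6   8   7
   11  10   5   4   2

32

Best path: (0,0) (0,1) (1,1) (1,2) (1,3) (1,4) (2,4) (3,4)
Cost: 3 + 6 + 2 + 4 + 3 + 5 + 7 + 2 = 32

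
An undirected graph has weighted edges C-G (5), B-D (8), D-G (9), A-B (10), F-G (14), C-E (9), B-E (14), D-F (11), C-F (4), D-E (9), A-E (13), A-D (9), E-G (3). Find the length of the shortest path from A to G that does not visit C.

16

Comparing a few candidate routes:
A - D - G: 9 + 9 = 18
A - E - G: 13 + 3 = 16
A - D - E - G: 9 + 9 + 3 = 21
A - B - D - G: 10 + 8 + 9 = 27
A - B - E - G: 10 + 14 + 3 = 27
Shortest: 16.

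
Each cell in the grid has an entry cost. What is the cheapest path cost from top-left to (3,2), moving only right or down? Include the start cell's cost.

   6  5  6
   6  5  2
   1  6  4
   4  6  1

23

Path (0,0) -> (0,1) -> (1,1) -> (1,2) -> (2,2) -> (3,2): 6 + 5 + 5 + 2 + 4 + 1 = 23.
(Top row then right column would cost 24.)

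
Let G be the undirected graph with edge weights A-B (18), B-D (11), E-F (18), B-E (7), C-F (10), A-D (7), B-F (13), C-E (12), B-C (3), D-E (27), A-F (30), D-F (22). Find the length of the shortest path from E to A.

25

Comparing a few candidate routes:
E - B - A: 7 + 18 = 25
E - C - B - A: 12 + 3 + 18 = 33
E - B - D - A: 7 + 11 + 7 = 25
Best route has total 25.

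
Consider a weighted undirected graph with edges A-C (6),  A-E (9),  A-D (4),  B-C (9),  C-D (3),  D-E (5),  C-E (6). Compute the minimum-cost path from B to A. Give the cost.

Checking several routes:
B-C-D-A: 9 + 3 + 4 = 16
B-C-E-A: 9 + 6 + 9 = 24
B-C-A: 9 + 6 = 15
B-C-E-D-A: 9 + 6 + 5 + 4 = 24
Shortest: 15.

15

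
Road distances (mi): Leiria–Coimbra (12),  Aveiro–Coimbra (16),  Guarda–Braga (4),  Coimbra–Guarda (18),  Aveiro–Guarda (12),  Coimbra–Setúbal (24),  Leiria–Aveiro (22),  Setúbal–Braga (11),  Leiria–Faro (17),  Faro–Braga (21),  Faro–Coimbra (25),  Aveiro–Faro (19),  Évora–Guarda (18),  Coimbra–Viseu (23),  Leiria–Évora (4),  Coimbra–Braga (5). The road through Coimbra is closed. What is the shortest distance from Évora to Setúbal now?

Some routes from Évora to Setúbal avoiding Coimbra:
Évora - Leiria - Faro - Braga - Setúbal: 4 + 17 + 21 + 11 = 53
Évora - Leiria - Aveiro - Guarda - Braga - Setúbal: 4 + 22 + 12 + 4 + 11 = 53
Évora - Guarda - Braga - Setúbal: 18 + 4 + 11 = 33
The minimum is 33 mi.

33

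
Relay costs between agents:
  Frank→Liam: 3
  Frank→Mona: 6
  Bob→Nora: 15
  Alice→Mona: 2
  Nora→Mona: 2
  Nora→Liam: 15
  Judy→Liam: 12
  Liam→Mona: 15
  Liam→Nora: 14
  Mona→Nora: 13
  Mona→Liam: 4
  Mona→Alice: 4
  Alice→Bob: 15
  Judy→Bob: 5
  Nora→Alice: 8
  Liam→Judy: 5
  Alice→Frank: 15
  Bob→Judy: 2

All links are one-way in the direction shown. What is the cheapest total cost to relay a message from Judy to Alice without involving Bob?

31

Candidate routes:
Judy - Liam - Mona - Nora - Alice: 12 + 15 + 13 + 8 = 48
Judy - Liam - Mona - Alice: 12 + 15 + 4 = 31
Judy - Liam - Nora - Alice: 12 + 14 + 8 = 34
Judy - Liam - Nora - Mona - Alice: 12 + 14 + 2 + 4 = 32
Shortest: 31.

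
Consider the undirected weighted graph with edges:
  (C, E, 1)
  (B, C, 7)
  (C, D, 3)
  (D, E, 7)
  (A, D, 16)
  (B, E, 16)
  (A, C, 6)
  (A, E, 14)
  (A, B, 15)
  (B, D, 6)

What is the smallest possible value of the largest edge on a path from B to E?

Checking several routes:
B→D→C→E: max(6, 3, 1) = 6
B→C→A→E: max(7, 6, 14) = 14
B→D→E: max(6, 7) = 7
B→C→E: max(7, 1) = 7
B→D→C→A→E: max(6, 3, 6, 14) = 14
B→C→D→E: max(7, 3, 7) = 7
Best route has worst link 6.

6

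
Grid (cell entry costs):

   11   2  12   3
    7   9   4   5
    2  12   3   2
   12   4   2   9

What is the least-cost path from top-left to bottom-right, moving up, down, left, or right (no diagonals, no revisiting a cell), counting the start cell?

40

Best path: (0,0)→(0,1)→(1,1)→(1,2)→(2,2)→(2,3)→(3,3)
Cost: 11 + 2 + 9 + 4 + 3 + 2 + 9 = 40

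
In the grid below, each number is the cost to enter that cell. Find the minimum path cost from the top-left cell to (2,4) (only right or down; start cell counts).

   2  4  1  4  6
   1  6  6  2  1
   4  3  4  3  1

15

Take (0,0) -> (0,1) -> (0,2) -> (0,3) -> (1,3) -> (1,4) -> (2,4) for a total of 2 + 4 + 1 + 4 + 2 + 1 + 1 = 15.
For comparison, the top-then-right route costs 19.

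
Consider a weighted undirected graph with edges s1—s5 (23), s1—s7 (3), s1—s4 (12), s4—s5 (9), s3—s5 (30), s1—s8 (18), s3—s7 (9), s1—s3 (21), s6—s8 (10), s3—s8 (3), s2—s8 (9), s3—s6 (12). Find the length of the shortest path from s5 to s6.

Some routes from s5 to s6:
s5→s3→s6: 30 + 12 = 42
s5→s4→s1→s7→s3→s8→s6: 9 + 12 + 3 + 9 + 3 + 10 = 46
s5→s4→s1→s7→s3→s6: 9 + 12 + 3 + 9 + 12 = 45
s5→s3→s8→s6: 30 + 3 + 10 = 43
Shortest: 42.

42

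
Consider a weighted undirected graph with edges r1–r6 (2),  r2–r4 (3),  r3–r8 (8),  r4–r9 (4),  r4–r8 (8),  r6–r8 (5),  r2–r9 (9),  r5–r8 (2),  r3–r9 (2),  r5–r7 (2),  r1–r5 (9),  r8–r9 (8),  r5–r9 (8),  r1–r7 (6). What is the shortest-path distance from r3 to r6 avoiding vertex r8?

20

Candidate routes:
r3→r9→r5→r7→r1→r6: 2 + 8 + 2 + 6 + 2 = 20
r3→r9→r5→r1→r6: 2 + 8 + 9 + 2 = 21
The minimum is 20.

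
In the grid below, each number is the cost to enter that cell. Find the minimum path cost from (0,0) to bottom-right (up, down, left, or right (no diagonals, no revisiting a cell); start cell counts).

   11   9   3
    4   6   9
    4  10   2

Path r0c0→r1c0→r2c0→r2c1→r2c2: 11 + 4 + 4 + 10 + 2 = 31.

31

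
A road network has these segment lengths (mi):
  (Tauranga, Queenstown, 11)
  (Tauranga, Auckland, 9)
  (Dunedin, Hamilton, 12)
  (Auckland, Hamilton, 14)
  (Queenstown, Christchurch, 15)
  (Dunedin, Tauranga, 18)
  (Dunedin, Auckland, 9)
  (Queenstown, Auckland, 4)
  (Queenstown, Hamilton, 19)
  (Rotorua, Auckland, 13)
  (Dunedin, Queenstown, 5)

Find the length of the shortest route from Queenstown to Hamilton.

17

Some routes from Queenstown to Hamilton:
Queenstown - Dunedin - Auckland - Hamilton: 5 + 9 + 14 = 28
Queenstown - Hamilton: 19
Queenstown - Dunedin - Hamilton: 5 + 12 = 17
Queenstown - Tauranga - Auckland - Hamilton: 11 + 9 + 14 = 34
Queenstown - Auckland - Dunedin - Hamilton: 4 + 9 + 12 = 25
Queenstown - Auckland - Hamilton: 4 + 14 = 18
Shortest: 17 mi.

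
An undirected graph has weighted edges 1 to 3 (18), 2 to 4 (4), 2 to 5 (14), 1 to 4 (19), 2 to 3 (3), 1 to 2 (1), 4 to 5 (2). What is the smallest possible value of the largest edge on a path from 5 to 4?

2

Candidate routes:
5 → 2 → 4: max(14, 4) = 14
5 → 4: max(2) = 2
5 → 2 → 3 → 1 → 4: max(14, 3, 18, 19) = 19
5 → 2 → 1 → 4: max(14, 1, 19) = 19
Smallest bottleneck: 2.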